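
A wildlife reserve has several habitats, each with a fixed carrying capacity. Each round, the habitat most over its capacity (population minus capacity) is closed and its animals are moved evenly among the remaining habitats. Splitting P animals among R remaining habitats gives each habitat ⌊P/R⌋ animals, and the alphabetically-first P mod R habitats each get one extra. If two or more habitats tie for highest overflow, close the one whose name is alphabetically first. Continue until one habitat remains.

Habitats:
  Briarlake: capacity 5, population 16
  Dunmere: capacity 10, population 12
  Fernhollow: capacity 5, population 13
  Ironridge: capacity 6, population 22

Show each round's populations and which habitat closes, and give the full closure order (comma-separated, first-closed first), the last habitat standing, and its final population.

Closure order: Ironridge, Briarlake, Fernhollow
Last habitat: Dunmere with 63 animals

Round 1: Briarlake=16 Dunmere=12 Fernhollow=13 Ironridge=22 → close Ironridge (overflow 16)
  22÷3 = 7 each, +1 to first 1
Round 2: Briarlake=24 Dunmere=19 Fernhollow=20 → close Briarlake (overflow 19)
  24÷2 = 12 each, +1 to first 0
Round 3: Dunmere=31 Fernhollow=32 → close Fernhollow (overflow 27)
  32÷1 = 32 each, +1 to first 0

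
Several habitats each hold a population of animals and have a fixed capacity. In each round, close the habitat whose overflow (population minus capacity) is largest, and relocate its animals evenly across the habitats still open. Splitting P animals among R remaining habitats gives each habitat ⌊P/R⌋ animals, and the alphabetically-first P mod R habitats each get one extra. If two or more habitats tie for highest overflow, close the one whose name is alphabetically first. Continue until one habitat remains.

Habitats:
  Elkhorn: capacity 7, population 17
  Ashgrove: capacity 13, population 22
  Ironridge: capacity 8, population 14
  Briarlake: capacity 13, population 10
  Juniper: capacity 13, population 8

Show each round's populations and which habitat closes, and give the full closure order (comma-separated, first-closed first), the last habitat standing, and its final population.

Round 1: Ashgrove=22 Briarlake=10 Elkhorn=17 Ironridge=14 Juniper=8 → close Elkhorn (overflow 10)
  17÷4 = 4 each, +1 to first 1
Round 2: Ashgrove=27 Briarlake=14 Ironridge=18 Juniper=12 → close Ashgrove (overflow 14)
  27÷3 = 9 each, +1 to first 0
Round 3: Briarlake=23 Ironridge=27 Juniper=21 → close Ironridge (overflow 19)
  27÷2 = 13 each, +1 to first 1
Round 4: Briarlake=37 Juniper=34 → close Briarlake (overflow 24)
  37÷1 = 37 each, +1 to first 0

Closure order: Elkhorn, Ashgrove, Ironridge, Briarlake
Last habitat: Juniper with 71 animals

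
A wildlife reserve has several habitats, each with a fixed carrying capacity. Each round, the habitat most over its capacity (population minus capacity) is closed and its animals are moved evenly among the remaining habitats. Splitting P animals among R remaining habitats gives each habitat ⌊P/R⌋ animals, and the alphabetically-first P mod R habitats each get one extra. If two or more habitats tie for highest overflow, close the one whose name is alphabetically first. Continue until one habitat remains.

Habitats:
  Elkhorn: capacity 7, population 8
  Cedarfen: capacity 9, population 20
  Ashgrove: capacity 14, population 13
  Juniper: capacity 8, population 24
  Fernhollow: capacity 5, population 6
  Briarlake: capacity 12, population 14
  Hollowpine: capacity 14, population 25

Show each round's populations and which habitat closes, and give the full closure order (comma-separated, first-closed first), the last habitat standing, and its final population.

Closure order: Juniper, Cedarfen, Hollowpine, Briarlake, Ashgrove, Elkhorn
Last habitat: Fernhollow with 110 animals

Round 1: Ashgrove=13 Briarlake=14 Cedarfen=20 Elkhorn=8 Fernhollow=6 Hollowpine=25 Juniper=24 → close Juniper (overflow 16)
  24÷6 = 4 each, +1 to first 0
Round 2: Ashgrove=17 Briarlake=18 Cedarfen=24 Elkhorn=12 Fernhollow=10 Hollowpine=29 → close Cedarfen (overflow 15)
  24÷5 = 4 each, +1 to first 4
Round 3: Ashgrove=22 Briarlake=23 Elkhorn=17 Fernhollow=15 Hollowpine=33 → close Hollowpine (overflow 19)
  33÷4 = 8 each, +1 to first 1
Round 4: Ashgrove=31 Briarlake=31 Elkhorn=25 Fernhollow=23 → close Briarlake (overflow 19)
  31÷3 = 10 each, +1 to first 1
Round 5: Ashgrove=42 Elkhorn=35 Fernhollow=33 → close Ashgrove (overflow 28)
  42÷2 = 21 each, +1 to first 0
Round 6: Elkhorn=56 Fernhollow=54 → close Elkhorn (overflow 49)
  56÷1 = 56 each, +1 to first 0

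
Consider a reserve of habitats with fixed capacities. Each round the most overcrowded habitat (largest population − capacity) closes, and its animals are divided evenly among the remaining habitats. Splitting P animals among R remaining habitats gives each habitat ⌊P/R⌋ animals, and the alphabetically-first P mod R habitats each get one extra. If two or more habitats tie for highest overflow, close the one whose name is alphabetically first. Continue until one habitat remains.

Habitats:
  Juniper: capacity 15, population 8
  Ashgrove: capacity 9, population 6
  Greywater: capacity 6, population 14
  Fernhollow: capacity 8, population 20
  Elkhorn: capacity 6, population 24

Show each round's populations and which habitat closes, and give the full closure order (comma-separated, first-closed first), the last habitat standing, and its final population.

Closure order: Elkhorn, Fernhollow, Greywater, Ashgrove
Last habitat: Juniper with 72 animals

Round 1: Ashgrove=6 Elkhorn=24 Fernhollow=20 Greywater=14 Juniper=8 → close Elkhorn (overflow 18)
  24÷4 = 6 each, +1 to first 0
Round 2: Ashgrove=12 Fernhollow=26 Greywater=20 Juniper=14 → close Fernhollow (overflow 18)
  26÷3 = 8 each, +1 to first 2
Round 3: Ashgrove=21 Greywater=29 Juniper=22 → close Greywater (overflow 23)
  29÷2 = 14 each, +1 to first 1
Round 4: Ashgrove=36 Juniper=36 → close Ashgrove (overflow 27)
  36÷1 = 36 each, +1 to first 0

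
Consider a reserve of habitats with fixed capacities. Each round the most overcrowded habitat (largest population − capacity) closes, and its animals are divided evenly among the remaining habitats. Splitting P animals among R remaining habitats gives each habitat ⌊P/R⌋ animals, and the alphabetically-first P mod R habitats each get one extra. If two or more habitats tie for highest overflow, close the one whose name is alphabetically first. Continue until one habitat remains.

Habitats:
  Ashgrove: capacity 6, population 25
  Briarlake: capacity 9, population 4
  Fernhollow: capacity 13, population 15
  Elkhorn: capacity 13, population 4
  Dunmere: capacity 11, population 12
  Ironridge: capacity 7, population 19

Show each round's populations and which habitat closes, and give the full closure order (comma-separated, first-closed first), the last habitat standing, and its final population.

Closure order: Ashgrove, Ironridge, Fernhollow, Dunmere, Briarlake
Last habitat: Elkhorn with 79 animals

Round 1: Ashgrove=25 Briarlake=4 Dunmere=12 Elkhorn=4 Fernhollow=15 Ironridge=19 → close Ashgrove (overflow 19)
  25÷5 = 5 each, +1 to first 0
Round 2: Briarlake=9 Dunmere=17 Elkhorn=9 Fernhollow=20 Ironridge=24 → close Ironridge (overflow 17)
  24÷4 = 6 each, +1 to first 0
Round 3: Briarlake=15 Dunmere=23 Elkhorn=15 Fernhollow=26 → close Fernhollow (overflow 13)
  26÷3 = 8 each, +1 to first 2
Round 4: Briarlake=24 Dunmere=32 Elkhorn=23 → close Dunmere (overflow 21)
  32÷2 = 16 each, +1 to first 0
Round 5: Briarlake=40 Elkhorn=39 → close Briarlake (overflow 31)
  40÷1 = 40 each, +1 to first 0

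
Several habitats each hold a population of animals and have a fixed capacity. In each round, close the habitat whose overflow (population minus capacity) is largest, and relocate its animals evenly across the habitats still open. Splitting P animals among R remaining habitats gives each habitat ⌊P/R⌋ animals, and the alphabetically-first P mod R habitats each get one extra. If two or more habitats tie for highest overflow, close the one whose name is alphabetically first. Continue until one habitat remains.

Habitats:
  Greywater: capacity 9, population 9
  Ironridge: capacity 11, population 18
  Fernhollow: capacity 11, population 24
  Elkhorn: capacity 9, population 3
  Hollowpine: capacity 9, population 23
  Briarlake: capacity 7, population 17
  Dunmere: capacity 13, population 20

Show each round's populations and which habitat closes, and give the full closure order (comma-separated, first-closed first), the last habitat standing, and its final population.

Round 1: Briarlake=17 Dunmere=20 Elkhorn=3 Fernhollow=24 Greywater=9 Hollowpine=23 Ironridge=18 → close Hollowpine (overflow 14)
  23÷6 = 3 each, +1 to first 5
Round 2: Briarlake=21 Dunmere=24 Elkhorn=7 Fernhollow=28 Greywater=13 Ironridge=21 → close Fernhollow (overflow 17)
  28÷5 = 5 each, +1 to first 3
Round 3: Briarlake=27 Dunmere=30 Elkhorn=13 Greywater=18 Ironridge=26 → close Briarlake (overflow 20)
  27÷4 = 6 each, +1 to first 3
Round 4: Dunmere=37 Elkhorn=20 Greywater=25 Ironridge=32 → close Dunmere (overflow 24)
  37÷3 = 12 each, +1 to first 1
Round 5: Elkhorn=33 Greywater=37 Ironridge=44 → close Ironridge (overflow 33)
  44÷2 = 22 each, +1 to first 0
Round 6: Elkhorn=55 Greywater=59 → close Greywater (overflow 50)
  59÷1 = 59 each, +1 to first 0

Closure order: Hollowpine, Fernhollow, Briarlake, Dunmere, Ironridge, Greywater
Last habitat: Elkhorn with 114 animals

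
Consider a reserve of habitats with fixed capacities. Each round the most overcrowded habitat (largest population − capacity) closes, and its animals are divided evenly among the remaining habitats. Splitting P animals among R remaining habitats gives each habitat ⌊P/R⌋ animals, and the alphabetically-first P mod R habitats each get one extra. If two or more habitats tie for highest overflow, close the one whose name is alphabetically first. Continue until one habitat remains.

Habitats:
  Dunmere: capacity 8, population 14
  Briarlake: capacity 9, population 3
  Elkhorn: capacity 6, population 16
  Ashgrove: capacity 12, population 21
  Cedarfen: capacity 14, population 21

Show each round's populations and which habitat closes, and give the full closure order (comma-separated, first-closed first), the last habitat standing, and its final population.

Closure order: Elkhorn, Ashgrove, Cedarfen, Dunmere
Last habitat: Briarlake with 75 animals

Round 1: Ashgrove=21 Briarlake=3 Cedarfen=21 Dunmere=14 Elkhorn=16 → close Elkhorn (overflow 10)
  16÷4 = 4 each, +1 to first 0
Round 2: Ashgrove=25 Briarlake=7 Cedarfen=25 Dunmere=18 → close Ashgrove (overflow 13)
  25÷3 = 8 each, +1 to first 1
Round 3: Briarlake=16 Cedarfen=33 Dunmere=26 → close Cedarfen (overflow 19)
  33÷2 = 16 each, +1 to first 1
Round 4: Briarlake=33 Dunmere=42 → close Dunmere (overflow 34)
  42÷1 = 42 each, +1 to first 0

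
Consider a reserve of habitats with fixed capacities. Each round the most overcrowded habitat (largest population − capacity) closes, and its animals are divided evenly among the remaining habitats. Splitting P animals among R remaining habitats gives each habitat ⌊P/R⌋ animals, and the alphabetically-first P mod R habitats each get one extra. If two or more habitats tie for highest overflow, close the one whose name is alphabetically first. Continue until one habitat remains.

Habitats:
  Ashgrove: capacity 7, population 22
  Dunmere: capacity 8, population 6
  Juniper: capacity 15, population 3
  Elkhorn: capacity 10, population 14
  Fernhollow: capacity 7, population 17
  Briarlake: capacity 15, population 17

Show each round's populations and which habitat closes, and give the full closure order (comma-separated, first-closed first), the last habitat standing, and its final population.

Closure order: Ashgrove, Fernhollow, Briarlake, Elkhorn, Dunmere
Last habitat: Juniper with 79 animals

Round 1: Ashgrove=22 Briarlake=17 Dunmere=6 Elkhorn=14 Fernhollow=17 Juniper=3 → close Ashgrove (overflow 15)
  22÷5 = 4 each, +1 to first 2
Round 2: Briarlake=22 Dunmere=11 Elkhorn=18 Fernhollow=21 Juniper=7 → close Fernhollow (overflow 14)
  21÷4 = 5 each, +1 to first 1
Round 3: Briarlake=28 Dunmere=16 Elkhorn=23 Juniper=12 → close Briarlake (overflow 13)
  28÷3 = 9 each, +1 to first 1
Round 4: Dunmere=26 Elkhorn=32 Juniper=21 → close Elkhorn (overflow 22)
  32÷2 = 16 each, +1 to first 0
Round 5: Dunmere=42 Juniper=37 → close Dunmere (overflow 34)
  42÷1 = 42 each, +1 to first 0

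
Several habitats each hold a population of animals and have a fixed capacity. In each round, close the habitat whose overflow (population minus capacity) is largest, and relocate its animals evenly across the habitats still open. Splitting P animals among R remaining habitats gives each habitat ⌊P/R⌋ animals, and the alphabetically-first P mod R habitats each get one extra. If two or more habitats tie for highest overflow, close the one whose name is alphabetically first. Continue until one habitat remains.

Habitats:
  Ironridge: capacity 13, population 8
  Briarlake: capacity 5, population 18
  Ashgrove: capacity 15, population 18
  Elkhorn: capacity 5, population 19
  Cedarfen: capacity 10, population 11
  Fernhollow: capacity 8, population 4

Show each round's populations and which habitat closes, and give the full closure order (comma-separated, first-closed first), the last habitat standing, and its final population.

Round 1: Ashgrove=18 Briarlake=18 Cedarfen=11 Elkhorn=19 Fernhollow=4 Ironridge=8 → close Elkhorn (overflow 14)
  19÷5 = 3 each, +1 to first 4
Round 2: Ashgrove=22 Briarlake=22 Cedarfen=15 Fernhollow=8 Ironridge=11 → close Briarlake (overflow 17)
  22÷4 = 5 each, +1 to first 2
Round 3: Ashgrove=28 Cedarfen=21 Fernhollow=13 Ironridge=16 → close Ashgrove (overflow 13)
  28÷3 = 9 each, +1 to first 1
Round 4: Cedarfen=31 Fernhollow=22 Ironridge=25 → close Cedarfen (overflow 21)
  31÷2 = 15 each, +1 to first 1
Round 5: Fernhollow=38 Ironridge=40 → close Fernhollow (overflow 30)
  38÷1 = 38 each, +1 to first 0

Closure order: Elkhorn, Briarlake, Ashgrove, Cedarfen, Fernhollow
Last habitat: Ironridge with 78 animals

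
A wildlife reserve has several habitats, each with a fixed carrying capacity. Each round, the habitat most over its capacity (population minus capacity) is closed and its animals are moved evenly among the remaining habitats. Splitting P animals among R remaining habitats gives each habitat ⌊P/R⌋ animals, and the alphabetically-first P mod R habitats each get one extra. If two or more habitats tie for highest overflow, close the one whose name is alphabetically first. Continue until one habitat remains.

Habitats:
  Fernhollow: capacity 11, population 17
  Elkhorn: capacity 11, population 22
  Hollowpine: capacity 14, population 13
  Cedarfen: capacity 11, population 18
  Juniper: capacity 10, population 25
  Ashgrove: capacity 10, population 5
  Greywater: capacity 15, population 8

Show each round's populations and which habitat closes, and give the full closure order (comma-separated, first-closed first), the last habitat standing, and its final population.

Closure order: Juniper, Elkhorn, Cedarfen, Fernhollow, Hollowpine, Ashgrove
Last habitat: Greywater with 108 animals

Round 1: Ashgrove=5 Cedarfen=18 Elkhorn=22 Fernhollow=17 Greywater=8 Hollowpine=13 Juniper=25 → close Juniper (overflow 15)
  25÷6 = 4 each, +1 to first 1
Round 2: Ashgrove=10 Cedarfen=22 Elkhorn=26 Fernhollow=21 Greywater=12 Hollowpine=17 → close Elkhorn (overflow 15)
  26÷5 = 5 each, +1 to first 1
Round 3: Ashgrove=16 Cedarfen=27 Fernhollow=26 Greywater=17 Hollowpine=22 → close Cedarfen (overflow 16)
  27÷4 = 6 each, +1 to first 3
Round 4: Ashgrove=23 Fernhollow=33 Greywater=24 Hollowpine=28 → close Fernhollow (overflow 22)
  33÷3 = 11 each, +1 to first 0
Round 5: Ashgrove=34 Greywater=35 Hollowpine=39 → close Hollowpine (overflow 25)
  39÷2 = 19 each, +1 to first 1
Round 6: Ashgrove=54 Greywater=54 → close Ashgrove (overflow 44)
  54÷1 = 54 each, +1 to first 0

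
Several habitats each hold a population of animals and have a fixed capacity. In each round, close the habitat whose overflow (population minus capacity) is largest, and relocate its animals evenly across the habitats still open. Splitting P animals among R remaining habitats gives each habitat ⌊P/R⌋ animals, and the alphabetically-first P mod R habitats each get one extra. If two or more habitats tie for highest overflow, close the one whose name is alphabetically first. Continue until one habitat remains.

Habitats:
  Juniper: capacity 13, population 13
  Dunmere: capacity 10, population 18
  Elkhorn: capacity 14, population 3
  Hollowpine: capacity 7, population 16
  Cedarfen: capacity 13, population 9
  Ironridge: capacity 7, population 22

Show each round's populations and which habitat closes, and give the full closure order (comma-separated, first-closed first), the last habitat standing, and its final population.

Round 1: Cedarfen=9 Dunmere=18 Elkhorn=3 Hollowpine=16 Ironridge=22 Juniper=13 → close Ironridge (overflow 15)
  22÷5 = 4 each, +1 to first 2
Round 2: Cedarfen=14 Dunmere=23 Elkhorn=7 Hollowpine=20 Juniper=17 → close Dunmere (overflow 13)
  23÷4 = 5 each, +1 to first 3
Round 3: Cedarfen=20 Elkhorn=13 Hollowpine=26 Juniper=22 → close Hollowpine (overflow 19)
  26÷3 = 8 each, +1 to first 2
Round 4: Cedarfen=29 Elkhorn=22 Juniper=30 → close Juniper (overflow 17)
  30÷2 = 15 each, +1 to first 0
Round 5: Cedarfen=44 Elkhorn=37 → close Cedarfen (overflow 31)
  44÷1 = 44 each, +1 to first 0

Closure order: Ironridge, Dunmere, Hollowpine, Juniper, Cedarfen
Last habitat: Elkhorn with 81 animals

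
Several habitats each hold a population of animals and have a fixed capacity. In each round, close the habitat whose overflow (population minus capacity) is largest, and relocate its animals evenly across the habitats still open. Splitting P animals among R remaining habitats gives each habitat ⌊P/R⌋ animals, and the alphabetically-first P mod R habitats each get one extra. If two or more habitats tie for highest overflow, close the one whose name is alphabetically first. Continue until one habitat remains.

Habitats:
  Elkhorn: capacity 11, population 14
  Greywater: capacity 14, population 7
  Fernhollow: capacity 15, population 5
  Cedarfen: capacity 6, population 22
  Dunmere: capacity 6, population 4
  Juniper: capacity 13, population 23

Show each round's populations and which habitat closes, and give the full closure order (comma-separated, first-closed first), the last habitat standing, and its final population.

Round 1: Cedarfen=22 Dunmere=4 Elkhorn=14 Fernhollow=5 Greywater=7 Juniper=23 → close Cedarfen (overflow 16)
  22÷5 = 4 each, +1 to first 2
Round 2: Dunmere=9 Elkhorn=19 Fernhollow=9 Greywater=11 Juniper=27 → close Juniper (overflow 14)
  27÷4 = 6 each, +1 to first 3
Round 3: Dunmere=16 Elkhorn=26 Fernhollow=16 Greywater=17 → close Elkhorn (overflow 15)
  26÷3 = 8 each, +1 to first 2
Round 4: Dunmere=25 Fernhollow=25 Greywater=25 → close Dunmere (overflow 19)
  25÷2 = 12 each, +1 to first 1
Round 5: Fernhollow=38 Greywater=37 → close Fernhollow (overflow 23)
  38÷1 = 38 each, +1 to first 0

Closure order: Cedarfen, Juniper, Elkhorn, Dunmere, Fernhollow
Last habitat: Greywater with 75 animals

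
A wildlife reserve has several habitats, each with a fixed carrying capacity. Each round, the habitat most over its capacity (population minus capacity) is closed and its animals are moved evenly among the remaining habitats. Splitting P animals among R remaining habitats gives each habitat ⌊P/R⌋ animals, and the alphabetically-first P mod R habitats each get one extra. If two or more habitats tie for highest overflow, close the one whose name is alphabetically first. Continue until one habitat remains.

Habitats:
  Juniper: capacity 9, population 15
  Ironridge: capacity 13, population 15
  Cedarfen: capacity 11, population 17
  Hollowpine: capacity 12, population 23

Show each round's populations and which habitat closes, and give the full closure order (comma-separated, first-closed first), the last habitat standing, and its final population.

Closure order: Hollowpine, Cedarfen, Juniper
Last habitat: Ironridge with 70 animals

Round 1: Cedarfen=17 Hollowpine=23 Ironridge=15 Juniper=15 → close Hollowpine (overflow 11)
  23÷3 = 7 each, +1 to first 2
Round 2: Cedarfen=25 Ironridge=23 Juniper=22 → close Cedarfen (overflow 14)
  25÷2 = 12 each, +1 to first 1
Round 3: Ironridge=36 Juniper=34 → close Juniper (overflow 25)
  34÷1 = 34 each, +1 to first 0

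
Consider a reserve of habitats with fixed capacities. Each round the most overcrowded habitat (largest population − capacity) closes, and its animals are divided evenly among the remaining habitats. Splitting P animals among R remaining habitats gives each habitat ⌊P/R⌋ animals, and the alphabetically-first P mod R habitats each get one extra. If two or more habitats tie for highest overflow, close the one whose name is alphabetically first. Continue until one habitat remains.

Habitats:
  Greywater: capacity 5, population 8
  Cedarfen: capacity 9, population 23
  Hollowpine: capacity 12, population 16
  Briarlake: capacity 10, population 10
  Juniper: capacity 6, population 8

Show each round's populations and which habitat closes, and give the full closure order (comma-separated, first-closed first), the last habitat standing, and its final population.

Round 1: Briarlake=10 Cedarfen=23 Greywater=8 Hollowpine=16 Juniper=8 → close Cedarfen (overflow 14)
  23÷4 = 5 each, +1 to first 3
Round 2: Briarlake=16 Greywater=14 Hollowpine=22 Juniper=13 → close Hollowpine (overflow 10)
  22÷3 = 7 each, +1 to first 1
Round 3: Briarlake=24 Greywater=21 Juniper=20 → close Greywater (overflow 16)
  21÷2 = 10 each, +1 to first 1
Round 4: Briarlake=35 Juniper=30 → close Briarlake (overflow 25)
  35÷1 = 35 each, +1 to first 0

Closure order: Cedarfen, Hollowpine, Greywater, Briarlake
Last habitat: Juniper with 65 animals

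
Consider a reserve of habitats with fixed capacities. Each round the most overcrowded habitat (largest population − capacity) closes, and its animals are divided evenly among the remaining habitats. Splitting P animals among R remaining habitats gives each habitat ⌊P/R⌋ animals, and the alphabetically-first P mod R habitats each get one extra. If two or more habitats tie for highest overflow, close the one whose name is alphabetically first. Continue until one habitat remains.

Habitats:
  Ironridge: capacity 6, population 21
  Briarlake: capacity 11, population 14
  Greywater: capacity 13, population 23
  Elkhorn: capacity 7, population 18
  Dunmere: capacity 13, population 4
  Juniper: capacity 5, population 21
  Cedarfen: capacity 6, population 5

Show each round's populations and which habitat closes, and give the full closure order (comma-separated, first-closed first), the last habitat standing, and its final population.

Round 1: Briarlake=14 Cedarfen=5 Dunmere=4 Elkhorn=18 Greywater=23 Ironridge=21 Juniper=21 → close Juniper (overflow 16)
  21÷6 = 3 each, +1 to first 3
Round 2: Briarlake=18 Cedarfen=9 Dunmere=8 Elkhorn=21 Greywater=26 Ironridge=24 → close Ironridge (overflow 18)
  24÷5 = 4 each, +1 to first 4
Round 3: Briarlake=23 Cedarfen=14 Dunmere=13 Elkhorn=26 Greywater=30 → close Elkhorn (overflow 19)
  26÷4 = 6 each, +1 to first 2
Round 4: Briarlake=30 Cedarfen=21 Dunmere=19 Greywater=36 → close Greywater (overflow 23)
  36÷3 = 12 each, +1 to first 0
Round 5: Briarlake=42 Cedarfen=33 Dunmere=31 → close Briarlake (overflow 31)
  42÷2 = 21 each, +1 to first 0
Round 6: Cedarfen=54 Dunmere=52 → close Cedarfen (overflow 48)
  54÷1 = 54 each, +1 to first 0

Closure order: Juniper, Ironridge, Elkhorn, Greywater, Briarlake, Cedarfen
Last habitat: Dunmere with 106 animals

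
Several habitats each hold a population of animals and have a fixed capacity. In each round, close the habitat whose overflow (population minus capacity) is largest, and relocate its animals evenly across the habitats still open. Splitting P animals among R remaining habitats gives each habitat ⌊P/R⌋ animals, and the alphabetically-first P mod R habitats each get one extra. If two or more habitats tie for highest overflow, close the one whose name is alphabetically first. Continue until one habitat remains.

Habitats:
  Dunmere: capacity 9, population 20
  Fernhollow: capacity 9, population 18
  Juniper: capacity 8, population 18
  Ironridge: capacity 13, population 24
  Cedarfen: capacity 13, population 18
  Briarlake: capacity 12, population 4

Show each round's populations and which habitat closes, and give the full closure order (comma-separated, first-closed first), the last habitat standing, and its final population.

Closure order: Dunmere, Ironridge, Juniper, Fernhollow, Cedarfen
Last habitat: Briarlake with 102 animals

Round 1: Briarlake=4 Cedarfen=18 Dunmere=20 Fernhollow=18 Ironridge=24 Juniper=18 → close Dunmere (overflow 11)
  20÷5 = 4 each, +1 to first 0
Round 2: Briarlake=8 Cedarfen=22 Fernhollow=22 Ironridge=28 Juniper=22 → close Ironridge (overflow 15)
  28÷4 = 7 each, +1 to first 0
Round 3: Briarlake=15 Cedarfen=29 Fernhollow=29 Juniper=29 → close Juniper (overflow 21)
  29÷3 = 9 each, +1 to first 2
Round 4: Briarlake=25 Cedarfen=39 Fernhollow=38 → close Fernhollow (overflow 29)
  38÷2 = 19 each, +1 to first 0
Round 5: Briarlake=44 Cedarfen=58 → close Cedarfen (overflow 45)
  58÷1 = 58 each, +1 to first 0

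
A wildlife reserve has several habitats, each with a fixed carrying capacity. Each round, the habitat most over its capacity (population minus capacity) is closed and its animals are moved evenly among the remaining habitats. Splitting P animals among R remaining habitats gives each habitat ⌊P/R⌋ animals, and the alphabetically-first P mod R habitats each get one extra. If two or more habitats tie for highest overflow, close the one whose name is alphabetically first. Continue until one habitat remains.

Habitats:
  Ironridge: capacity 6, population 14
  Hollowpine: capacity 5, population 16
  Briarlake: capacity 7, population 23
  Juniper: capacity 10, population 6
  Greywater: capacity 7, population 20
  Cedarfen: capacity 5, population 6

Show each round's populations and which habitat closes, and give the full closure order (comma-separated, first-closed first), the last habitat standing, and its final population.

Closure order: Briarlake, Greywater, Hollowpine, Ironridge, Cedarfen
Last habitat: Juniper with 85 animals

Round 1: Briarlake=23 Cedarfen=6 Greywater=20 Hollowpine=16 Ironridge=14 Juniper=6 → close Briarlake (overflow 16)
  23÷5 = 4 each, +1 to first 3
Round 2: Cedarfen=11 Greywater=25 Hollowpine=21 Ironridge=18 Juniper=10 → close Greywater (overflow 18)
  25÷4 = 6 each, +1 to first 1
Round 3: Cedarfen=18 Hollowpine=27 Ironridge=24 Juniper=16 → close Hollowpine (overflow 22)
  27÷3 = 9 each, +1 to first 0
Round 4: Cedarfen=27 Ironridge=33 Juniper=25 → close Ironridge (overflow 27)
  33÷2 = 16 each, +1 to first 1
Round 5: Cedarfen=44 Juniper=41 → close Cedarfen (overflow 39)
  44÷1 = 44 each, +1 to first 0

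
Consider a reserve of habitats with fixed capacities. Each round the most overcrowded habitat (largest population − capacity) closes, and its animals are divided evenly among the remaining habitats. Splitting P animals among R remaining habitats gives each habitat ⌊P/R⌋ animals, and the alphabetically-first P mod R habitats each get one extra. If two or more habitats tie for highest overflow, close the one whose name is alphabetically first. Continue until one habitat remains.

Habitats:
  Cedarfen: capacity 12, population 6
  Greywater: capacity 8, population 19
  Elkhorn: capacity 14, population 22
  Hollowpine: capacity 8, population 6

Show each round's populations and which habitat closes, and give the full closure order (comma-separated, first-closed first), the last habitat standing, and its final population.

Round 1: Cedarfen=6 Elkhorn=22 Greywater=19 Hollowpine=6 → close Greywater (overflow 11)
  19÷3 = 6 each, +1 to first 1
Round 2: Cedarfen=13 Elkhorn=28 Hollowpine=12 → close Elkhorn (overflow 14)
  28÷2 = 14 each, +1 to first 0
Round 3: Cedarfen=27 Hollowpine=26 → close Hollowpine (overflow 18)
  26÷1 = 26 each, +1 to first 0

Closure order: Greywater, Elkhorn, Hollowpine
Last habitat: Cedarfen with 53 animals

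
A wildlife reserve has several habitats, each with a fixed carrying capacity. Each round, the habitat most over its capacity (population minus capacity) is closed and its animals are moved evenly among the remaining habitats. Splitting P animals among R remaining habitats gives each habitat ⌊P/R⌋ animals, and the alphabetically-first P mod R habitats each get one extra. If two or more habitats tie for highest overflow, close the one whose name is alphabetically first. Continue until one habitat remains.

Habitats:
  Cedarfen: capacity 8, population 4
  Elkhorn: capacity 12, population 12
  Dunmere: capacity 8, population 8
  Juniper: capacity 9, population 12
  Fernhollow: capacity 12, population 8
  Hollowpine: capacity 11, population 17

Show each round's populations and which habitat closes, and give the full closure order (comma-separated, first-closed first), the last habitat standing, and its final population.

Round 1: Cedarfen=4 Dunmere=8 Elkhorn=12 Fernhollow=8 Hollowpine=17 Juniper=12 → close Hollowpine (overflow 6)
  17÷5 = 3 each, +1 to first 2
Round 2: Cedarfen=8 Dunmere=12 Elkhorn=15 Fernhollow=11 Juniper=15 → close Juniper (overflow 6)
  15÷4 = 3 each, +1 to first 3
Round 3: Cedarfen=12 Dunmere=16 Elkhorn=19 Fernhollow=14 → close Dunmere (overflow 8)
  16÷3 = 5 each, +1 to first 1
Round 4: Cedarfen=18 Elkhorn=24 Fernhollow=19 → close Elkhorn (overflow 12)
  24÷2 = 12 each, +1 to first 0
Round 5: Cedarfen=30 Fernhollow=31 → close Cedarfen (overflow 22)
  30÷1 = 30 each, +1 to first 0

Closure order: Hollowpine, Juniper, Dunmere, Elkhorn, Cedarfen
Last habitat: Fernhollow with 61 animals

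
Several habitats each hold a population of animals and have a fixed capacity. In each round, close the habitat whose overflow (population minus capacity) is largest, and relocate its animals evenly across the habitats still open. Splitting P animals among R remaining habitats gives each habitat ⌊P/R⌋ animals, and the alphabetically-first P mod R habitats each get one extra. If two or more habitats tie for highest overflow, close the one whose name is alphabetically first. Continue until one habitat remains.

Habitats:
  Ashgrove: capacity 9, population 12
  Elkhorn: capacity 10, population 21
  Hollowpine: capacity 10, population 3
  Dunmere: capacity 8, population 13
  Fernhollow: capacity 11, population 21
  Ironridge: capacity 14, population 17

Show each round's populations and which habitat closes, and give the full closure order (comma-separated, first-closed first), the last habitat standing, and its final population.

Closure order: Elkhorn, Fernhollow, Ashgrove, Dunmere, Ironridge
Last habitat: Hollowpine with 87 animals

Round 1: Ashgrove=12 Dunmere=13 Elkhorn=21 Fernhollow=21 Hollowpine=3 Ironridge=17 → close Elkhorn (overflow 11)
  21÷5 = 4 each, +1 to first 1
Round 2: Ashgrove=17 Dunmere=17 Fernhollow=25 Hollowpine=7 Ironridge=21 → close Fernhollow (overflow 14)
  25÷4 = 6 each, +1 to first 1
Round 3: Ashgrove=24 Dunmere=23 Hollowpine=13 Ironridge=27 → close Ashgrove (overflow 15)
  24÷3 = 8 each, +1 to first 0
Round 4: Dunmere=31 Hollowpine=21 Ironridge=35 → close Dunmere (overflow 23)
  31÷2 = 15 each, +1 to first 1
Round 5: Hollowpine=37 Ironridge=50 → close Ironridge (overflow 36)
  50÷1 = 50 each, +1 to first 0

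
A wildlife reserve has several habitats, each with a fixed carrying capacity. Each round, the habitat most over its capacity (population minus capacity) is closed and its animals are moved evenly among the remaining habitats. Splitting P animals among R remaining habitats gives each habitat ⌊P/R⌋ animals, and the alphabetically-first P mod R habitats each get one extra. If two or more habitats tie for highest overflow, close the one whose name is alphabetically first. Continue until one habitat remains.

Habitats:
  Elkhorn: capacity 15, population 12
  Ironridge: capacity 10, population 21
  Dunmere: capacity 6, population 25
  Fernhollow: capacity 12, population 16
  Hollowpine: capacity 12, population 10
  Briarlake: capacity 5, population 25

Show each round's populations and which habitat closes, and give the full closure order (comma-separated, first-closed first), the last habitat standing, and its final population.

Round 1: Briarlake=25 Dunmere=25 Elkhorn=12 Fernhollow=16 Hollowpine=10 Ironridge=21 → close Briarlake (overflow 20)
  25÷5 = 5 each, +1 to first 0
Round 2: Dunmere=30 Elkhorn=17 Fernhollow=21 Hollowpine=15 Ironridge=26 → close Dunmere (overflow 24)
  30÷4 = 7 each, +1 to first 2
Round 3: Elkhorn=25 Fernhollow=29 Hollowpine=22 Ironridge=33 → close Ironridge (overflow 23)
  33÷3 = 11 each, +1 to first 0
Round 4: Elkhorn=36 Fernhollow=40 Hollowpine=33 → close Fernhollow (overflow 28)
  40÷2 = 20 each, +1 to first 0
Round 5: Elkhorn=56 Hollowpine=53 → close Elkhorn (overflow 41)
  56÷1 = 56 each, +1 to first 0

Closure order: Briarlake, Dunmere, Ironridge, Fernhollow, Elkhorn
Last habitat: Hollowpine with 109 animals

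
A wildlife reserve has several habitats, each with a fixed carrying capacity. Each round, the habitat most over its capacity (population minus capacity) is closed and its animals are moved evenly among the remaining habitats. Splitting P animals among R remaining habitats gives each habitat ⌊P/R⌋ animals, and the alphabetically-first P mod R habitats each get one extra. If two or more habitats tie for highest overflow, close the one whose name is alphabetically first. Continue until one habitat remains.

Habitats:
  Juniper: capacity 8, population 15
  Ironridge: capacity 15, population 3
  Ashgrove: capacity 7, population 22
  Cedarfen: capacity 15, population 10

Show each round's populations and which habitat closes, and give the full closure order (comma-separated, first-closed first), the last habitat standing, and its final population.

Round 1: Ashgrove=22 Cedarfen=10 Ironridge=3 Juniper=15 → close Ashgrove (overflow 15)
  22÷3 = 7 each, +1 to first 1
Round 2: Cedarfen=18 Ironridge=10 Juniper=22 → close Juniper (overflow 14)
  22÷2 = 11 each, +1 to first 0
Round 3: Cedarfen=29 Ironridge=21 → close Cedarfen (overflow 14)
  29÷1 = 29 each, +1 to first 0

Closure order: Ashgrove, Juniper, Cedarfen
Last habitat: Ironridge with 50 animals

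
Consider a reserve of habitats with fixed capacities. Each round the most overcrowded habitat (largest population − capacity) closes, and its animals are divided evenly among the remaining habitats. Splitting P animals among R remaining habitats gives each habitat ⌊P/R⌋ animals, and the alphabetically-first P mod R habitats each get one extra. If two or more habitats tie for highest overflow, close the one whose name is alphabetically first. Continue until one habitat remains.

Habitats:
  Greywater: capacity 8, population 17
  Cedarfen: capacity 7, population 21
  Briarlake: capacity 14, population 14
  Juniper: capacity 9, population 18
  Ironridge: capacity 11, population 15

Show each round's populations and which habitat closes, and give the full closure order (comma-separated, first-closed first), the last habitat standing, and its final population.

Closure order: Cedarfen, Greywater, Juniper, Ironridge
Last habitat: Briarlake with 85 animals

Round 1: Briarlake=14 Cedarfen=21 Greywater=17 Ironridge=15 Juniper=18 → close Cedarfen (overflow 14)
  21÷4 = 5 each, +1 to first 1
Round 2: Briarlake=20 Greywater=22 Ironridge=20 Juniper=23 → close Greywater (overflow 14)
  22÷3 = 7 each, +1 to first 1
Round 3: Briarlake=28 Ironridge=27 Juniper=30 → close Juniper (overflow 21)
  30÷2 = 15 each, +1 to first 0
Round 4: Briarlake=43 Ironridge=42 → close Ironridge (overflow 31)
  42÷1 = 42 each, +1 to first 0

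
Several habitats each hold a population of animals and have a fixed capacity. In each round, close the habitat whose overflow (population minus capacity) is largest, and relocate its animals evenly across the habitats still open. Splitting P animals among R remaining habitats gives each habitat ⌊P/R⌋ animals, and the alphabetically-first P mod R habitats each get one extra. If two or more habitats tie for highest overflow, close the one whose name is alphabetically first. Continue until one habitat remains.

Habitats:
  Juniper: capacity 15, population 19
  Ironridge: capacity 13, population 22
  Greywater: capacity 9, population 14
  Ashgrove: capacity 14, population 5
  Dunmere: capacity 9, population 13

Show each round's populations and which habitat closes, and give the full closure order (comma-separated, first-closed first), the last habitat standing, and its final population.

Closure order: Ironridge, Dunmere, Greywater, Juniper
Last habitat: Ashgrove with 73 animals

Round 1: Ashgrove=5 Dunmere=13 Greywater=14 Ironridge=22 Juniper=19 → close Ironridge (overflow 9)
  22÷4 = 5 each, +1 to first 2
Round 2: Ashgrove=11 Dunmere=19 Greywater=19 Juniper=24 → close Dunmere (overflow 10)
  19÷3 = 6 each, +1 to first 1
Round 3: Ashgrove=18 Greywater=25 Juniper=30 → close Greywater (overflow 16)
  25÷2 = 12 each, +1 to first 1
Round 4: Ashgrove=31 Juniper=42 → close Juniper (overflow 27)
  42÷1 = 42 each, +1 to first 0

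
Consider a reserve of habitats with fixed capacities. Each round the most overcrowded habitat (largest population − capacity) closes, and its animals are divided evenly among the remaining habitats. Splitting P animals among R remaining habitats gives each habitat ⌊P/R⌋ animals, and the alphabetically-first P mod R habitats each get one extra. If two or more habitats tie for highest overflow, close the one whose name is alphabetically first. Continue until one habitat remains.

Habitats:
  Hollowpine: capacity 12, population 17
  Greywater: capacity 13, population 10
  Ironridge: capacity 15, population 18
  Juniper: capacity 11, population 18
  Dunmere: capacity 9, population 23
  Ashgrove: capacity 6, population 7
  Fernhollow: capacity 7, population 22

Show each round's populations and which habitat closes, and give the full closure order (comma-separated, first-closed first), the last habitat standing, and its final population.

Closure order: Fernhollow, Dunmere, Juniper, Hollowpine, Ashgrove, Ironridge
Last habitat: Greywater with 115 animals

Round 1: Ashgrove=7 Dunmere=23 Fernhollow=22 Greywater=10 Hollowpine=17 Ironridge=18 Juniper=18 → close Fernhollow (overflow 15)
  22÷6 = 3 each, +1 to first 4
Round 2: Ashgrove=11 Dunmere=27 Greywater=14 Hollowpine=21 Ironridge=21 Juniper=21 → close Dunmere (overflow 18)
  27÷5 = 5 each, +1 to first 2
Round 3: Ashgrove=17 Greywater=20 Hollowpine=26 Ironridge=26 Juniper=26 → close Juniper (overflow 15)
  26÷4 = 6 each, +1 to first 2
Round 4: Ashgrove=24 Greywater=27 Hollowpine=32 Ironridge=32 → close Hollowpine (overflow 20)
  32÷3 = 10 each, +1 to first 2
Round 5: Ashgrove=35 Greywater=38 Ironridge=42 → close Ashgrove (overflow 29)
  35÷2 = 17 each, +1 to first 1
Round 6: Greywater=56 Ironridge=59 → close Ironridge (overflow 44)
  59÷1 = 59 each, +1 to first 0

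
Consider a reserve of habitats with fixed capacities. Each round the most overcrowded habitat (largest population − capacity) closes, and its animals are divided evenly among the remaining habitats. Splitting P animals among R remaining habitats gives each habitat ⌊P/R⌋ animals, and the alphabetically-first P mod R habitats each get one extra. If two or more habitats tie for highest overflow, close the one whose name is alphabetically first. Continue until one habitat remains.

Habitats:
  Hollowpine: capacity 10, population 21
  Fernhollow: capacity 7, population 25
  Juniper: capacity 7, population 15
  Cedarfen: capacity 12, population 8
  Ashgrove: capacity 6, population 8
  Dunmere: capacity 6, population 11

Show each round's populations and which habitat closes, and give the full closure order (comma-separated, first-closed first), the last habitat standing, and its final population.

Closure order: Fernhollow, Hollowpine, Juniper, Dunmere, Ashgrove
Last habitat: Cedarfen with 88 animals

Round 1: Ashgrove=8 Cedarfen=8 Dunmere=11 Fernhollow=25 Hollowpine=21 Juniper=15 → close Fernhollow (overflow 18)
  25÷5 = 5 each, +1 to first 0
Round 2: Ashgrove=13 Cedarfen=13 Dunmere=16 Hollowpine=26 Juniper=20 → close Hollowpine (overflow 16)
  26÷4 = 6 each, +1 to first 2
Round 3: Ashgrove=20 Cedarfen=20 Dunmere=22 Juniper=26 → close Juniper (overflow 19)
  26÷3 = 8 each, +1 to first 2
Round 4: Ashgrove=29 Cedarfen=29 Dunmere=30 → close Dunmere (overflow 24)
  30÷2 = 15 each, +1 to first 0
Round 5: Ashgrove=44 Cedarfen=44 → close Ashgrove (overflow 38)
  44÷1 = 44 each, +1 to first 0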